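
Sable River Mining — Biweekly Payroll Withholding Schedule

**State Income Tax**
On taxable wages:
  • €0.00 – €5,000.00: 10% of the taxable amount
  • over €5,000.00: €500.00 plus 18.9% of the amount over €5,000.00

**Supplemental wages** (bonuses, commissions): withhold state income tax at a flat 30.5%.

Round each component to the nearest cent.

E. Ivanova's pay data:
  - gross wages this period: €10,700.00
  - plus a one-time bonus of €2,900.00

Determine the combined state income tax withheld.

State Income Tax: taxable = €10,700.00
  €500.00 + 18.9% × (€10,700.00 − €5,000.00) = €500.00 + 18.9% × €5,700.00 = €1,577.30
Supplemental (30.5% flat on bonus): 30.5% × €2,900.00 = €884.50
Total state income tax: €1,577.30 + €884.50 = €2,461.80

€2,461.80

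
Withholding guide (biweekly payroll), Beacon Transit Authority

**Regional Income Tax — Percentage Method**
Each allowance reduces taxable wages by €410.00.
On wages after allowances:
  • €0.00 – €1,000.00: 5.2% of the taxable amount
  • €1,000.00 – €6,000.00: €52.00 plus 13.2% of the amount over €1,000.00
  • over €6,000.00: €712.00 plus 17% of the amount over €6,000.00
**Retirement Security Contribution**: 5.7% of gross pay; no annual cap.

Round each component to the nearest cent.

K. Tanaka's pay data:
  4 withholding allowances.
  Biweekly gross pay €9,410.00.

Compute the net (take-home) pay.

Regional Income Tax: taxable = €9,410.00 − 4×€410.00 = €7,770.00
  €712.00 + 17% × (€7,770.00 − €6,000.00) = €712.00 + 17% × €1,770.00 = €1,012.90
Retirement Security Contribution: 5.7% × €9,410.00 = €536.37
Total withheld: €1,012.90 + €536.37 = €1,549.27
Net pay: €9,410.00 − €1,549.27 = €7,860.73

€7,860.73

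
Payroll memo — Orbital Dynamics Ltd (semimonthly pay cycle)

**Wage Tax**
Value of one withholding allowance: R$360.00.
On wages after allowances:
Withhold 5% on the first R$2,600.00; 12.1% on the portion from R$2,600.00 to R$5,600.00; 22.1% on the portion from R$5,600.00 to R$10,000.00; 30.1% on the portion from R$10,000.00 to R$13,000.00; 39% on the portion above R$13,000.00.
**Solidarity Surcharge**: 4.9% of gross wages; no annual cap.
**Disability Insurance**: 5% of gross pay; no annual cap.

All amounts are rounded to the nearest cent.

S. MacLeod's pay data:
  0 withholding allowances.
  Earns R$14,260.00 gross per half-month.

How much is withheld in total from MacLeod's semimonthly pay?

R$4,271.54

Wage Tax: taxable = R$14,260.00
  R$2,368.40 + 39% × (R$14,260.00 − R$13,000.00) = R$2,368.40 + 39% × R$1,260.00 = R$2,859.80
Solidarity Surcharge: 4.9% × R$14,260.00 = R$698.74
Disability Insurance: 5% × R$14,260.00 = R$713.00
Total: R$2,859.80 + R$698.74 + R$713.00 = R$4,271.54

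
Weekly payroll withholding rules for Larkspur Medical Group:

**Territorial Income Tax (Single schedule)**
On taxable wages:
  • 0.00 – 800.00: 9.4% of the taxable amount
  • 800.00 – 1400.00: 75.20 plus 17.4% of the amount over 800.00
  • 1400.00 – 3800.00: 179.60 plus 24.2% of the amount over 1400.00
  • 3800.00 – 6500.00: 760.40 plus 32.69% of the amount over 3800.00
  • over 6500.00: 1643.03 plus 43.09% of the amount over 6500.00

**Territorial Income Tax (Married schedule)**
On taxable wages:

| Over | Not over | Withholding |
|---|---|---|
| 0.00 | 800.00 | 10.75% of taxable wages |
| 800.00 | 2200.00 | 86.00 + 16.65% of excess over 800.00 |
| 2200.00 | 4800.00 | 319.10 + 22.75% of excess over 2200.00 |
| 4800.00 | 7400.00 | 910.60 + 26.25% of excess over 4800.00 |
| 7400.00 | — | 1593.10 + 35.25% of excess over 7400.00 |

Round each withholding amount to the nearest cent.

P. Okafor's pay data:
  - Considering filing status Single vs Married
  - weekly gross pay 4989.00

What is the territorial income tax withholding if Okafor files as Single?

Territorial Income Tax (Single): taxable = 4989.00
  760.40 + 32.69% × (4989.00 − 3800.00) = 760.40 + 32.69% × 1189.00 = 1149.08

1149.08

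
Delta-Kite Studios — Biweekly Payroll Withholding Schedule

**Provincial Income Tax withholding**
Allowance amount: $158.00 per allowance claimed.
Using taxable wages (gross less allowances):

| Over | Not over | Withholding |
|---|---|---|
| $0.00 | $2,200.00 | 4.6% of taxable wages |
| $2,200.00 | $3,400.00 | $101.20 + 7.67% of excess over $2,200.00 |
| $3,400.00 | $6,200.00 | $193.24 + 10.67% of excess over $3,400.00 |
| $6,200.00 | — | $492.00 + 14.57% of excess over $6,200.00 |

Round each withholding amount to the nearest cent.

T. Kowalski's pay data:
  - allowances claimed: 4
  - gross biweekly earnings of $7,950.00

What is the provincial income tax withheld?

Provincial Income Tax: taxable = $7,950.00 − 4×$158.00 = $7,318.00
  $492.00 + 14.57% × ($7,318.00 − $6,200.00) = $492.00 + 14.57% × $1,118.00 = $654.89

$654.89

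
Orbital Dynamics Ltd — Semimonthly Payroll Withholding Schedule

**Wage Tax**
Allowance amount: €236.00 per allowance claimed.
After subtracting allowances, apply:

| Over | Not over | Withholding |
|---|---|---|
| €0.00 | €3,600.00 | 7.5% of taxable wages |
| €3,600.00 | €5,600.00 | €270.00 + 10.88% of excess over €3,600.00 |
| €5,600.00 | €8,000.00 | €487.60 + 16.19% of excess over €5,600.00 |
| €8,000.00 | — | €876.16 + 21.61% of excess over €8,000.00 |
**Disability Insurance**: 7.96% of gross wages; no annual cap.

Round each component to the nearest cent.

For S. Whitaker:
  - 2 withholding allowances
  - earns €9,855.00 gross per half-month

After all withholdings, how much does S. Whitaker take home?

€7,895.51

Wage Tax: taxable = €9,855.00 − 2×€236.00 = €9,383.00
  €876.16 + 21.61% × (€9,383.00 − €8,000.00) = €876.16 + 21.61% × €1,383.00 = €1,175.03
Disability Insurance: 7.96% × €9,855.00 = €784.46
Total withheld: €1,175.03 + €784.46 = €1,959.49
Net pay: €9,855.00 − €1,959.49 = €7,895.51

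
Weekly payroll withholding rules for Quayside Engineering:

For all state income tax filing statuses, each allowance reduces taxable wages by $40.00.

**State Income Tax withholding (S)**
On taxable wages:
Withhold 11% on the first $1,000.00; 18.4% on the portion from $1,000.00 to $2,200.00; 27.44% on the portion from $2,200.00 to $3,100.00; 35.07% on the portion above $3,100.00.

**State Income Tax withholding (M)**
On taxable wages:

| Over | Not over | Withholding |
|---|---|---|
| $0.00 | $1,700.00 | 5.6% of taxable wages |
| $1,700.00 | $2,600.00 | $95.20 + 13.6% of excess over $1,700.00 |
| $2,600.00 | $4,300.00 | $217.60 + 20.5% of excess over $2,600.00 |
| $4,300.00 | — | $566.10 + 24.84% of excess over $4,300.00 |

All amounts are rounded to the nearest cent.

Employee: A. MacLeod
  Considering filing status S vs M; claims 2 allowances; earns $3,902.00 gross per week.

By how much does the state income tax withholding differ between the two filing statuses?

$362.86

State Income Tax (S): taxable = $3,902.00 − 2×$40.00 = $3,822.00
  $577.76 + 35.07% × ($3,822.00 − $3,100.00) = $577.76 + 35.07% × $722.00 = $830.97
State Income Tax (M): taxable = $3,902.00 − 2×$40.00 = $3,822.00
  $217.60 + 20.5% × ($3,822.00 − $2,600.00) = $217.60 + 20.5% × $1,222.00 = $468.11
Difference: |$830.97 − $468.11| = $362.86 (higher under S)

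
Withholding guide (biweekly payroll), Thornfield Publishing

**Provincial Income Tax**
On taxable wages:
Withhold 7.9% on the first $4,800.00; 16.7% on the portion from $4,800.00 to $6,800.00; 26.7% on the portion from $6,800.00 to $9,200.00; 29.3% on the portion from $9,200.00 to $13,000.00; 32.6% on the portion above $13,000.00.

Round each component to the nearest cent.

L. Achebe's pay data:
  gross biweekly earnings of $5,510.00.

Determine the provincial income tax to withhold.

Provincial Income Tax: taxable = $5,510.00
  $379.20 + 16.7% × ($5,510.00 − $4,800.00) = $379.20 + 16.7% × $710.00 = $497.77

$497.77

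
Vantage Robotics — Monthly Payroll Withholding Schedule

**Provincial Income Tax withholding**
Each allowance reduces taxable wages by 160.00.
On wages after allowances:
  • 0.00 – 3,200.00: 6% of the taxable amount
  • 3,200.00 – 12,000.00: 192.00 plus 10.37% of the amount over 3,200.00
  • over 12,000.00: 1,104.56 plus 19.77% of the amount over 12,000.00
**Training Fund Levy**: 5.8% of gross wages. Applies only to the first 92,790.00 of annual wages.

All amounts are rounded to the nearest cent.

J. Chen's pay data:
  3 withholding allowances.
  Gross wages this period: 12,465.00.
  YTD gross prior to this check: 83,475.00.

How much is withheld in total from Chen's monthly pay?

1,643.27

Provincial Income Tax: taxable = 12,465.00 − 3×160.00 = 11,985.00
  192.00 + 10.37% × (11,985.00 − 3,200.00) = 192.00 + 10.37% × 8,785.00 = 1,103.00
Training Fund Levy: cap 92,790.00 − YTD 83,475.00 = 9,315.00 subject; 5.8% × 9,315.00 = 540.27
Total: 1,103.00 + 540.27 = 1,643.27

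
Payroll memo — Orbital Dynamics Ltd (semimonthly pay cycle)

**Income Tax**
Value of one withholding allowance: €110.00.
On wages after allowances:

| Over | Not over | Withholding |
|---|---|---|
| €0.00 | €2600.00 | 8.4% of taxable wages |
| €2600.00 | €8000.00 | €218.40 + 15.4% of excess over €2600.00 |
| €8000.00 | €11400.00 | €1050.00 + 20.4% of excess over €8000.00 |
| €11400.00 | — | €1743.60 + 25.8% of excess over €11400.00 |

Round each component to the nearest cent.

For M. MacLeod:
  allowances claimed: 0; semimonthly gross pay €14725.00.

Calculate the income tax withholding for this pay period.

€2601.45

Income Tax: taxable = €14725.00
  €1743.60 + 25.8% × (€14725.00 − €11400.00) = €1743.60 + 25.8% × €3325.00 = €2601.45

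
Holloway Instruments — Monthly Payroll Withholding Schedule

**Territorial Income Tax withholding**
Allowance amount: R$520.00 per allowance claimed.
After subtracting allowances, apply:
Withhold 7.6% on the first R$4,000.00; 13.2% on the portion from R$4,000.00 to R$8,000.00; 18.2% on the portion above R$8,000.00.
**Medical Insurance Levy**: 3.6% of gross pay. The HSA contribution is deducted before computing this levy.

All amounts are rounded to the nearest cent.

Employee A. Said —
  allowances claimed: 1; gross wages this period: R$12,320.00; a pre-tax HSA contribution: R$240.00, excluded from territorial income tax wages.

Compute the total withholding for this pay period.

Territorial Income Tax: taxable = R$12,320.00 − R$240.00 − 1×R$520.00 = R$11,560.00
  R$832.00 + 18.2% × (R$11,560.00 − R$8,000.00) = R$832.00 + 18.2% × R$3,560.00 = R$1,479.92
Medical Insurance Levy: 3.6% × R$12,080.00 = R$434.88
Total: R$1,479.92 + R$434.88 = R$1,914.80

R$1,914.80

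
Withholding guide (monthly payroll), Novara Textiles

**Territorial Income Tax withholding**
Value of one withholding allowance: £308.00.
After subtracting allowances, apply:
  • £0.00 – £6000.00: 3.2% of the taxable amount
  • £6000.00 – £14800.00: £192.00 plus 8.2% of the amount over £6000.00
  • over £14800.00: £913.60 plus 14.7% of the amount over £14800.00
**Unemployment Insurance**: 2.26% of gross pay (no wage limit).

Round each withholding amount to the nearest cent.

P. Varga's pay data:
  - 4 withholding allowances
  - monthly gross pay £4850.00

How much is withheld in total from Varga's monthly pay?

£225.39

Territorial Income Tax: taxable = £4850.00 − 4×£308.00 = £3618.00
  3.2% × £3618.00 = £115.78
Unemployment Insurance: 2.26% × £4850.00 = £109.61
Total: £115.78 + £109.61 = £225.39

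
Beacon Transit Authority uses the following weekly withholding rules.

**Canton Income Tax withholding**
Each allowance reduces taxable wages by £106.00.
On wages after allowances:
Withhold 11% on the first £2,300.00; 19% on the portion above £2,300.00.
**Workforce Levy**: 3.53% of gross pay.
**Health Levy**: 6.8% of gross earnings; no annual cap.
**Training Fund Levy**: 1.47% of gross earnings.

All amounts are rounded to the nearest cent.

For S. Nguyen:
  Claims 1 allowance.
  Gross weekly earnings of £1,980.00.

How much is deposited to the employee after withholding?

£1,540.22

Canton Income Tax: taxable = £1,980.00 − 1×£106.00 = £1,874.00
  11% × £1,874.00 = £206.14
Workforce Levy: 3.53% × £1,980.00 = £69.89
Health Levy: 6.8% × £1,980.00 = £134.64
Training Fund Levy: 1.47% × £1,980.00 = £29.11
Total withheld: £206.14 + £69.89 + £134.64 + £29.11 = £439.78
Net pay: £1,980.00 − £439.78 = £1,540.22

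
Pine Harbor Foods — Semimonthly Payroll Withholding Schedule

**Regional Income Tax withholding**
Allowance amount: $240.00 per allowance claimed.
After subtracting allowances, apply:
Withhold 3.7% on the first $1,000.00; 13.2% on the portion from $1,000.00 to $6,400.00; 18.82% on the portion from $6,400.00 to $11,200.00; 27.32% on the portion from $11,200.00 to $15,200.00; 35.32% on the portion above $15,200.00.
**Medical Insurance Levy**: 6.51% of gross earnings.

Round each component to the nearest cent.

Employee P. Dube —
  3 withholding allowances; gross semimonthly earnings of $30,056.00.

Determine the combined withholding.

$9,695.45

Regional Income Tax: taxable = $30,056.00 − 3×$240.00 = $29,336.00
  $2,745.96 + 35.32% × ($29,336.00 − $15,200.00) = $2,745.96 + 35.32% × $14,136.00 = $7,738.80
Medical Insurance Levy: 6.51% × $30,056.00 = $1,956.65
Total: $7,738.80 + $1,956.65 = $9,695.45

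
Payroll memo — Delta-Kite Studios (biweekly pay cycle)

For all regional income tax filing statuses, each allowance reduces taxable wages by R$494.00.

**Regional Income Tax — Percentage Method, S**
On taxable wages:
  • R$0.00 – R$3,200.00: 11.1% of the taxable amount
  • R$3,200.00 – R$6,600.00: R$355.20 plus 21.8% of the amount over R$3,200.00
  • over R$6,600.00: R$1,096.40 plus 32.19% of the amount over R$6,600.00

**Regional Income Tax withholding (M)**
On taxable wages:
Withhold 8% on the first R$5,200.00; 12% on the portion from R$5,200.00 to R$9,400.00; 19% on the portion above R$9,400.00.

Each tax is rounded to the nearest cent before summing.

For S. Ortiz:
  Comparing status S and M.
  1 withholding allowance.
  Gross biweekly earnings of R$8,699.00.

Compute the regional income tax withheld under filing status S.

R$1,613.05

Regional Income Tax (S): taxable = R$8,699.00 − 1×R$494.00 = R$8,205.00
  R$1,096.40 + 32.19% × (R$8,205.00 − R$6,600.00) = R$1,096.40 + 32.19% × R$1,605.00 = R$1,613.05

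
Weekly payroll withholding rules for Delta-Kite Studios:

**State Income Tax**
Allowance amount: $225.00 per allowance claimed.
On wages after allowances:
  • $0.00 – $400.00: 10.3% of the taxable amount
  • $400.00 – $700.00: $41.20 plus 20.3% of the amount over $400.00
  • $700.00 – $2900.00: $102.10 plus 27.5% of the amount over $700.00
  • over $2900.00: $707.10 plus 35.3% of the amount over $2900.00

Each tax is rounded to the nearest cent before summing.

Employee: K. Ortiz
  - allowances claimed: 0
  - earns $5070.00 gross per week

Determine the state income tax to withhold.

State Income Tax: taxable = $5070.00
  $707.10 + 35.3% × ($5070.00 − $2900.00) = $707.10 + 35.3% × $2170.00 = $1473.11

$1473.11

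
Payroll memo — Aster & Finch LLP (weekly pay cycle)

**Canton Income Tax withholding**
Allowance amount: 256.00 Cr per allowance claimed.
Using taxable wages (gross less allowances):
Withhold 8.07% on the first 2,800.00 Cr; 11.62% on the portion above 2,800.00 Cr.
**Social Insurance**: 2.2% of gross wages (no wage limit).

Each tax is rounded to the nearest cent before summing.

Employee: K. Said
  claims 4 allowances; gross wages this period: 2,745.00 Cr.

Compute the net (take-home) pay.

Canton Income Tax: taxable = 2,745.00 Cr − 4×256.00 Cr = 1,721.00 Cr
  8.07% × 1,721.00 Cr = 138.88 Cr
Social Insurance: 2.2% × 2,745.00 Cr = 60.39 Cr
Total withheld: 138.88 Cr + 60.39 Cr = 199.27 Cr
Net pay: 2,745.00 Cr − 199.27 Cr = 2,545.73 Cr

2,545.73 Cr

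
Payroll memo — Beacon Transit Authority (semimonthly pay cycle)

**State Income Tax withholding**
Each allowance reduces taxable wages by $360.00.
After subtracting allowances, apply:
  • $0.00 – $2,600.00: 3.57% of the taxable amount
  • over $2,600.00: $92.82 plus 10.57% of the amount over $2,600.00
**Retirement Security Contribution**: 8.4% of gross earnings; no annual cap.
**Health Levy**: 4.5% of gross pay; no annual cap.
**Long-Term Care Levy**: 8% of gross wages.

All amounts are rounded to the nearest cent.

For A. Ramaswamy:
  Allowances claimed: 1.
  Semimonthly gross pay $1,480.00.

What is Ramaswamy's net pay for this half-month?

$1,130.70

State Income Tax: taxable = $1,480.00 − 1×$360.00 = $1,120.00
  3.57% × $1,120.00 = $39.98
Retirement Security Contribution: 8.4% × $1,480.00 = $124.32
Health Levy: 4.5% × $1,480.00 = $66.60
Long-Term Care Levy: 8% × $1,480.00 = $118.40
Total withheld: $39.98 + $124.32 + $66.60 + $118.40 = $349.30
Net pay: $1,480.00 − $349.30 = $1,130.70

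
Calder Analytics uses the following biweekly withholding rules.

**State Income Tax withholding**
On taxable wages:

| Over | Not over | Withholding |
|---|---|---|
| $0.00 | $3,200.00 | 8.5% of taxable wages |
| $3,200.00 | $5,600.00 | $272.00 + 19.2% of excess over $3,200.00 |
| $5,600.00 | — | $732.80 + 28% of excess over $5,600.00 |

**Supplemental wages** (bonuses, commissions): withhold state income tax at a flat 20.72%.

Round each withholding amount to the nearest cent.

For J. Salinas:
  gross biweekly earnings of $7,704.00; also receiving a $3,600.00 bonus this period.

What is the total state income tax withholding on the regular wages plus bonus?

State Income Tax: taxable = $7,704.00
  $732.80 + 28% × ($7,704.00 − $5,600.00) = $732.80 + 28% × $2,104.00 = $1,321.92
Supplemental (20.72% flat on bonus): 20.72% × $3,600.00 = $745.92
Total state income tax: $1,321.92 + $745.92 = $2,067.84

$2,067.84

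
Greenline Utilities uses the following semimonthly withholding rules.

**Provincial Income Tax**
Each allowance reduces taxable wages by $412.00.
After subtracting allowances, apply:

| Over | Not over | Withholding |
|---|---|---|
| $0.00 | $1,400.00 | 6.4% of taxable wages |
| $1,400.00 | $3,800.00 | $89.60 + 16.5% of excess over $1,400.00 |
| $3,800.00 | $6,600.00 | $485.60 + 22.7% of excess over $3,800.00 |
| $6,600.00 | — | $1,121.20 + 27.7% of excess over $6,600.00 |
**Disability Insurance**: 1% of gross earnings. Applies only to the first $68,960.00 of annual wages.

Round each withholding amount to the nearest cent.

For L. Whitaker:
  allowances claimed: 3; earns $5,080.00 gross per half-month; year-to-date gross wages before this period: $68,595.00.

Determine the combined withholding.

Provincial Income Tax: taxable = $5,080.00 − 3×$412.00 = $3,844.00
  $485.60 + 22.7% × ($3,844.00 − $3,800.00) = $485.60 + 22.7% × $44.00 = $495.59
Disability Insurance: cap $68,960.00 − YTD $68,595.00 = $365.00 subject; 1% × $365.00 = $3.65
Total: $495.59 + $3.65 = $499.24

$499.24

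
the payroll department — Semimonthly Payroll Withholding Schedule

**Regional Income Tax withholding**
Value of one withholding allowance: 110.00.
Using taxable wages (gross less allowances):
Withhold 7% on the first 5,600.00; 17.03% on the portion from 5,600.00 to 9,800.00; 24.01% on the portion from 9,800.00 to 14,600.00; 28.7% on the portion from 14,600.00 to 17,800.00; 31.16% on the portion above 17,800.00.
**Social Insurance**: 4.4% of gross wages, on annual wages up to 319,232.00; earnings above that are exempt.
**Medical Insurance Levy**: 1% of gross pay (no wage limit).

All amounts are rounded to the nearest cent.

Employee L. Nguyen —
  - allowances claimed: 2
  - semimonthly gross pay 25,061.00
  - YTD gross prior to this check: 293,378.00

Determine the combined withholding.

Regional Income Tax: taxable = 25,061.00 − 2×110.00 = 24,841.00
  3,178.14 + 31.16% × (24,841.00 − 17,800.00) = 3,178.14 + 31.16% × 7,041.00 = 5,372.12
Social Insurance: 4.4% × 25,061.00 = 1,102.68
Medical Insurance Levy: 1% × 25,061.00 = 250.61
Total: 5,372.12 + 1,102.68 + 250.61 = 6,725.41

6,725.41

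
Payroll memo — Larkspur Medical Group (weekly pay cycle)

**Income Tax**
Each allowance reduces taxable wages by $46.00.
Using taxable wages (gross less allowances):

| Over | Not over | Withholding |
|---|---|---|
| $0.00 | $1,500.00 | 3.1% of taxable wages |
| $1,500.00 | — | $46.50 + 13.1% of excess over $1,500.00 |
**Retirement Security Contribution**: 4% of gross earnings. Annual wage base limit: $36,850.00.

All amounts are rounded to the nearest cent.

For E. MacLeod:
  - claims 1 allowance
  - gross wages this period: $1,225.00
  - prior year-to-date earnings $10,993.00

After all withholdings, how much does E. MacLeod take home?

$1,139.45

Income Tax: taxable = $1,225.00 − 1×$46.00 = $1,179.00
  3.1% × $1,179.00 = $36.55
Retirement Security Contribution: 4% × $1,225.00 = $49.00
Total withheld: $36.55 + $49.00 = $85.55
Net pay: $1,225.00 − $85.55 = $1,139.45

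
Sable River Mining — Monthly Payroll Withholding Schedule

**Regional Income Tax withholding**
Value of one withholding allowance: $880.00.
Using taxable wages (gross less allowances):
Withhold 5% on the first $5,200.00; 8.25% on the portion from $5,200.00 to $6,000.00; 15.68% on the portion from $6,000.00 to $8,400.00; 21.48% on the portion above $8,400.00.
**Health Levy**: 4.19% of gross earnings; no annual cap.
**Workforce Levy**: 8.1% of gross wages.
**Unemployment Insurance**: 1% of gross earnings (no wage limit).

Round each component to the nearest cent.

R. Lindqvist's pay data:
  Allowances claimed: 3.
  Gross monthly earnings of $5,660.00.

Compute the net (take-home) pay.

$4,756.79

Regional Income Tax: taxable = $5,660.00 − 3×$880.00 = $3,020.00
  5% × $3,020.00 = $151.00
Health Levy: 4.19% × $5,660.00 = $237.15
Workforce Levy: 8.1% × $5,660.00 = $458.46
Unemployment Insurance: 1% × $5,660.00 = $56.60
Total withheld: $151.00 + $237.15 + $458.46 + $56.60 = $903.21
Net pay: $5,660.00 − $903.21 = $4,756.79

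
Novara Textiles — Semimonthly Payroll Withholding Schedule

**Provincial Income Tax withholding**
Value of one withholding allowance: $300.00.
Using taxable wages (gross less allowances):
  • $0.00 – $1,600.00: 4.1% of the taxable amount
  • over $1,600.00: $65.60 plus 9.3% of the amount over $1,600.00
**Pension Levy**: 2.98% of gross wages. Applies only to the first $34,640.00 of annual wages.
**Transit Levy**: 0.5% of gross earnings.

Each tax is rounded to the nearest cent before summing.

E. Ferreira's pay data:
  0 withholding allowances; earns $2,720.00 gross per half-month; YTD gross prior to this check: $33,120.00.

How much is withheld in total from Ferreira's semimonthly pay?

Provincial Income Tax: taxable = $2,720.00
  $65.60 + 9.3% × ($2,720.00 − $1,600.00) = $65.60 + 9.3% × $1,120.00 = $169.76
Pension Levy: cap $34,640.00 − YTD $33,120.00 = $1,520.00 subject; 2.98% × $1,520.00 = $45.30
Transit Levy: 0.5% × $2,720.00 = $13.60
Total: $169.76 + $45.30 + $13.60 = $228.66

$228.66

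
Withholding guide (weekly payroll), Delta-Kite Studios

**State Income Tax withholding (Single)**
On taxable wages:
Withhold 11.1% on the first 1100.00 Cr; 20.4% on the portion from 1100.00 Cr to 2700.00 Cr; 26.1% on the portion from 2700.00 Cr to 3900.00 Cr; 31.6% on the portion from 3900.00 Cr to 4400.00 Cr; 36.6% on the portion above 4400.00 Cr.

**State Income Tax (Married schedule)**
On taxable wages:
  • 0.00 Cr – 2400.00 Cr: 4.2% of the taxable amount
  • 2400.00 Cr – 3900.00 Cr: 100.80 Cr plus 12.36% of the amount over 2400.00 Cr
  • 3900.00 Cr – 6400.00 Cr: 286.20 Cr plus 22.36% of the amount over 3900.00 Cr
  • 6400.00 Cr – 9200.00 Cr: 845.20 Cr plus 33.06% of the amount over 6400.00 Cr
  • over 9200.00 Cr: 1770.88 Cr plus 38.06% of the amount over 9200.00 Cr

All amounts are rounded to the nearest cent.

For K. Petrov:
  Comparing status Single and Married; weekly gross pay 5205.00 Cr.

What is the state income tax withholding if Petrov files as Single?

State Income Tax (Single): taxable = 5205.00 Cr
  919.70 Cr + 36.6% × (5205.00 Cr − 4400.00 Cr) = 919.70 Cr + 36.6% × 805.00 Cr = 1214.33 Cr

1214.33 Cr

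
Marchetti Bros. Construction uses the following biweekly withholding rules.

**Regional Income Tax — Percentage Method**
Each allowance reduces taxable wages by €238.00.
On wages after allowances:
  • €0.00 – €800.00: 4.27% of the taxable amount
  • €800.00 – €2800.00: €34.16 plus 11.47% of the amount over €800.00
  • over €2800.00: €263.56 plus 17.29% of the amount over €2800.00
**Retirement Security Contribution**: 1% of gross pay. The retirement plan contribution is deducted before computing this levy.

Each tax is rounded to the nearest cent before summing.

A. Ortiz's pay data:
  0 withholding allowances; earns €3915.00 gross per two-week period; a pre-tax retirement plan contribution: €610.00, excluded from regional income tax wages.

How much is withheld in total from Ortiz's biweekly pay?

€383.92

Regional Income Tax: taxable = €3915.00 − €610.00 = €3305.00
  €263.56 + 17.29% × (€3305.00 − €2800.00) = €263.56 + 17.29% × €505.00 = €350.87
Retirement Security Contribution: 1% × €3305.00 = €33.05
Total: €350.87 + €33.05 = €383.92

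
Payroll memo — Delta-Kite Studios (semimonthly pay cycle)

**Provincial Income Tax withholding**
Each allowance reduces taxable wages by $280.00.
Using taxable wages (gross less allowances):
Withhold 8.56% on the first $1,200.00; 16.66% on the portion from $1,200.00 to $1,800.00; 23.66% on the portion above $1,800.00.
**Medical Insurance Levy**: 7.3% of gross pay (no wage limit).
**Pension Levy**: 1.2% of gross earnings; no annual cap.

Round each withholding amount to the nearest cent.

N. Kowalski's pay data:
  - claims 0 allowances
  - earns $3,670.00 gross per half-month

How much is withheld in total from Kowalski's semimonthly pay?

Provincial Income Tax: taxable = $3,670.00
  $202.68 + 23.66% × ($3,670.00 − $1,800.00) = $202.68 + 23.66% × $1,870.00 = $645.12
Medical Insurance Levy: 7.3% × $3,670.00 = $267.91
Pension Levy: 1.2% × $3,670.00 = $44.04
Total: $645.12 + $267.91 + $44.04 = $957.07

$957.07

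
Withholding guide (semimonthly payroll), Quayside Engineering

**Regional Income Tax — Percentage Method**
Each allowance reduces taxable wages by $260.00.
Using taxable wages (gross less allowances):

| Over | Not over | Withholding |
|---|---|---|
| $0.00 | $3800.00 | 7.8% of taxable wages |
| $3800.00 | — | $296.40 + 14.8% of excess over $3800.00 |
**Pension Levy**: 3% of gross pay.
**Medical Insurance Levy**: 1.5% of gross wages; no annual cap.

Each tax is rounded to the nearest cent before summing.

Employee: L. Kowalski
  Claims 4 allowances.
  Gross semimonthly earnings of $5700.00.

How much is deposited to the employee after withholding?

$5019.82

Regional Income Tax: taxable = $5700.00 − 4×$260.00 = $4660.00
  $296.40 + 14.8% × ($4660.00 − $3800.00) = $296.40 + 14.8% × $860.00 = $423.68
Pension Levy: 3% × $5700.00 = $171.00
Medical Insurance Levy: 1.5% × $5700.00 = $85.50
Total withheld: $423.68 + $171.00 + $85.50 = $680.18
Net pay: $5700.00 − $680.18 = $5019.82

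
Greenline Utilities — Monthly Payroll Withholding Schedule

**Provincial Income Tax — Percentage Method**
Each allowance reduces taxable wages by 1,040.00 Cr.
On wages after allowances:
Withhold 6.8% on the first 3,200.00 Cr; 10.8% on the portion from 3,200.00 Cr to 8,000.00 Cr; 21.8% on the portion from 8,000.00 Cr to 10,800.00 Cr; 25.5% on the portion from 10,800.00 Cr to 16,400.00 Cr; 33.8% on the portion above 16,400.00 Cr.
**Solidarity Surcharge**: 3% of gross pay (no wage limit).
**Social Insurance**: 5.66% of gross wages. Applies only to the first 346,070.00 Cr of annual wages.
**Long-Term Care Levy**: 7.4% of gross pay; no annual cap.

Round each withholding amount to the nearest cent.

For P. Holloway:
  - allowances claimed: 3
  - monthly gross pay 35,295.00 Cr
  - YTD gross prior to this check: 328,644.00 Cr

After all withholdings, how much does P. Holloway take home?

22,531.66 Cr

Provincial Income Tax: taxable = 35,295.00 Cr − 3×1,040.00 Cr = 32,175.00 Cr
  2,774.40 Cr + 33.8% × (32,175.00 Cr − 16,400.00 Cr) = 2,774.40 Cr + 33.8% × 15,775.00 Cr = 8,106.35 Cr
Solidarity Surcharge: 3% × 35,295.00 Cr = 1,058.85 Cr
Social Insurance: cap 346,070.00 Cr − YTD 328,644.00 Cr = 17,426.00 Cr subject; 5.66% × 17,426.00 Cr = 986.31 Cr
Long-Term Care Levy: 7.4% × 35,295.00 Cr = 2,611.83 Cr
Total withheld: 8,106.35 Cr + 1,058.85 Cr + 986.31 Cr + 2,611.83 Cr = 12,763.34 Cr
Net pay: 35,295.00 Cr − 12,763.34 Cr = 22,531.66 Cr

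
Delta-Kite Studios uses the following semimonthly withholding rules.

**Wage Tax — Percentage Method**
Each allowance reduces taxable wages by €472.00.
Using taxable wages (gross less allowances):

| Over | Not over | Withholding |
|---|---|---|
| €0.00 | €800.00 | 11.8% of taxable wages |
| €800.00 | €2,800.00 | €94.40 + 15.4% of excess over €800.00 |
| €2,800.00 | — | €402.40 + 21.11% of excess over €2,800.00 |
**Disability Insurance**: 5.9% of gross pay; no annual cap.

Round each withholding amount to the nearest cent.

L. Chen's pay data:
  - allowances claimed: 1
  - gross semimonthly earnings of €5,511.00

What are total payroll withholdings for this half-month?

Wage Tax: taxable = €5,511.00 − 1×€472.00 = €5,039.00
  €402.40 + 21.11% × (€5,039.00 − €2,800.00) = €402.40 + 21.11% × €2,239.00 = €875.05
Disability Insurance: 5.9% × €5,511.00 = €325.15
Total: €875.05 + €325.15 = €1,200.20

€1,200.20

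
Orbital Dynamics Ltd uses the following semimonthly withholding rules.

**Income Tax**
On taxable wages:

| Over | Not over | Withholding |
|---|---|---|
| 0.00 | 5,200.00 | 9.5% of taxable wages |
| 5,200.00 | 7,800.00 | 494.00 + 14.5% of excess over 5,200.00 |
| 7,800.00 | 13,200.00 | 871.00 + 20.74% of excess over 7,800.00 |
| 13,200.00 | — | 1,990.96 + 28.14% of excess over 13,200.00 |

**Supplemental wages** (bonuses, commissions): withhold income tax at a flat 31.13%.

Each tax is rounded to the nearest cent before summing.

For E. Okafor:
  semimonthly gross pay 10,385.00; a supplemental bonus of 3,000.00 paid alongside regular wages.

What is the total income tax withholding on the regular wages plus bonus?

Income Tax: taxable = 10,385.00
  871.00 + 20.74% × (10,385.00 − 7,800.00) = 871.00 + 20.74% × 2,585.00 = 1,407.13
Supplemental (31.13% flat on bonus): 31.13% × 3,000.00 = 933.90
Total income tax: 1,407.13 + 933.90 = 2,341.03

2,341.03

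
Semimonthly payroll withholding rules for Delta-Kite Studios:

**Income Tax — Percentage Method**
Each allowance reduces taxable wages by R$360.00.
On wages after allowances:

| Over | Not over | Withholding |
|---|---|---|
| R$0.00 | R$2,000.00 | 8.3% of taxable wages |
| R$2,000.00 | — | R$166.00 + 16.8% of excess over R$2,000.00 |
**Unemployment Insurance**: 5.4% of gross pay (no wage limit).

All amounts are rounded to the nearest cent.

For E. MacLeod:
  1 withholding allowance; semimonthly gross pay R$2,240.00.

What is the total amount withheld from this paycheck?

R$277.00

Income Tax: taxable = R$2,240.00 − 1×R$360.00 = R$1,880.00
  8.3% × R$1,880.00 = R$156.04
Unemployment Insurance: 5.4% × R$2,240.00 = R$120.96
Total: R$156.04 + R$120.96 = R$277.00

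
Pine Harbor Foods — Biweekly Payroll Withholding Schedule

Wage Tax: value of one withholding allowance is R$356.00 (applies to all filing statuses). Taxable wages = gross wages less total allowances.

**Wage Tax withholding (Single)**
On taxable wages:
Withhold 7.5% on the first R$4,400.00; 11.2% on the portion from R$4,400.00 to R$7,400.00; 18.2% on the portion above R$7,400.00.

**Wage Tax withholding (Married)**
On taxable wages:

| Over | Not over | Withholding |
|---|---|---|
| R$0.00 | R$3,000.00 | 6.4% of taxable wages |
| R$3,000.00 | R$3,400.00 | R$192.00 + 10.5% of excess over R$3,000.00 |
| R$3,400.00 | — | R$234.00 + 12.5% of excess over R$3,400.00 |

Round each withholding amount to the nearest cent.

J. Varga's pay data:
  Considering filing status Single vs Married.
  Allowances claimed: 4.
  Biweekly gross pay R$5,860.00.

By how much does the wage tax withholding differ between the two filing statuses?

R$29.47

Wage Tax (Single): taxable = R$5,860.00 − 4×R$356.00 = R$4,436.00
  R$330.00 + 11.2% × (R$4,436.00 − R$4,400.00) = R$330.00 + 11.2% × R$36.00 = R$334.03
Wage Tax (Married): taxable = R$5,860.00 − 4×R$356.00 = R$4,436.00
  R$234.00 + 12.5% × (R$4,436.00 − R$3,400.00) = R$234.00 + 12.5% × R$1,036.00 = R$363.50
Difference: |R$334.03 − R$363.50| = R$29.47 (higher under Married)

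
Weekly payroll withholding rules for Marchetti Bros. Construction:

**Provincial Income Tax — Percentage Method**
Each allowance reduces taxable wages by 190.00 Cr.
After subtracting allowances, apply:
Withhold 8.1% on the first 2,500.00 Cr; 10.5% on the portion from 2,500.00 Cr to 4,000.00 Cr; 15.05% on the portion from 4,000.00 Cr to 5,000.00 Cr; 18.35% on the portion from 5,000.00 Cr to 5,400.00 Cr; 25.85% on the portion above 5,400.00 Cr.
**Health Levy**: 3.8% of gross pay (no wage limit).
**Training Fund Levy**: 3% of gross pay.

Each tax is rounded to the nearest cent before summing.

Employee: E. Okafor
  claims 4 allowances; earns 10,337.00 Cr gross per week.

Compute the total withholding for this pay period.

Provincial Income Tax: taxable = 10,337.00 Cr − 4×190.00 Cr = 9,577.00 Cr
  583.90 Cr + 25.85% × (9,577.00 Cr − 5,400.00 Cr) = 583.90 Cr + 25.85% × 4,177.00 Cr = 1,663.65 Cr
Health Levy: 3.8% × 10,337.00 Cr = 392.81 Cr
Training Fund Levy: 3% × 10,337.00 Cr = 310.11 Cr
Total: 1,663.65 Cr + 392.81 Cr + 310.11 Cr = 2,366.57 Cr

2,366.57 Cr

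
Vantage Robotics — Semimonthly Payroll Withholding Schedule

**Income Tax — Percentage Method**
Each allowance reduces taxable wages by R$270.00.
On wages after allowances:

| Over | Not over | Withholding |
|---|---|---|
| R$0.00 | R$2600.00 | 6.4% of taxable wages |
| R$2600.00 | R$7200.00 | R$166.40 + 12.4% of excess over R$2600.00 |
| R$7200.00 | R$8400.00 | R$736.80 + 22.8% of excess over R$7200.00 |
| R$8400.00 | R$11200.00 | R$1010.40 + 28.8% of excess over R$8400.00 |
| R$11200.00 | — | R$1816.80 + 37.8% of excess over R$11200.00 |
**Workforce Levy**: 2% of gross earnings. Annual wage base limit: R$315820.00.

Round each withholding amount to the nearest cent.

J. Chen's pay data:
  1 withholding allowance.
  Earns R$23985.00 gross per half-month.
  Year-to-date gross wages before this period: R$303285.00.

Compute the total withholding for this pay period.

R$6798.17

Income Tax: taxable = R$23985.00 − 1×R$270.00 = R$23715.00
  R$1816.80 + 37.8% × (R$23715.00 − R$11200.00) = R$1816.80 + 37.8% × R$12515.00 = R$6547.47
Workforce Levy: cap R$315820.00 − YTD R$303285.00 = R$12535.00 subject; 2% × R$12535.00 = R$250.70
Total: R$6547.47 + R$250.70 = R$6798.17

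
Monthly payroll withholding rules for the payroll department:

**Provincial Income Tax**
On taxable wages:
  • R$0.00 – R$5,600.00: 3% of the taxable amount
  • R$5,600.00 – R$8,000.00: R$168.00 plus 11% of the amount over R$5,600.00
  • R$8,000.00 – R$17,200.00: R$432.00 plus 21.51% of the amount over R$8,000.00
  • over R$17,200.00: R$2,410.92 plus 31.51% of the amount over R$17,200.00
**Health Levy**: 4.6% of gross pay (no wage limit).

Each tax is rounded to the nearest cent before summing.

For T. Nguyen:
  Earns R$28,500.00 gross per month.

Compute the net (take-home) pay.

R$21,217.45

Provincial Income Tax: taxable = R$28,500.00
  R$2,410.92 + 31.51% × (R$28,500.00 − R$17,200.00) = R$2,410.92 + 31.51% × R$11,300.00 = R$5,971.55
Health Levy: 4.6% × R$28,500.00 = R$1,311.00
Total withheld: R$5,971.55 + R$1,311.00 = R$7,282.55
Net pay: R$28,500.00 − R$7,282.55 = R$21,217.45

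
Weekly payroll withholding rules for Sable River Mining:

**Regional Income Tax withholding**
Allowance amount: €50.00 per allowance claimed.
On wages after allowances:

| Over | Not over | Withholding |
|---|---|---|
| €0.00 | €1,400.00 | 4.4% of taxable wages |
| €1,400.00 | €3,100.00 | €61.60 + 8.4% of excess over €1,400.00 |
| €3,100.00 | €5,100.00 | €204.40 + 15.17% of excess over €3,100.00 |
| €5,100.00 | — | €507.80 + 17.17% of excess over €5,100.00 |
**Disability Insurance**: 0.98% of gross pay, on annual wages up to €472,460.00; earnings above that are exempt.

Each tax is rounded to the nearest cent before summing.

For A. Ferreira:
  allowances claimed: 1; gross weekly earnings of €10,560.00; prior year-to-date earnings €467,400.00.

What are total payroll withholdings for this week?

Regional Income Tax: taxable = €10,560.00 − 1×€50.00 = €10,510.00
  €507.80 + 17.17% × (€10,510.00 − €5,100.00) = €507.80 + 17.17% × €5,410.00 = €1,436.70
Disability Insurance: cap €472,460.00 − YTD €467,400.00 = €5,060.00 subject; 0.98% × €5,060.00 = €49.59
Total: €1,436.70 + €49.59 = €1,486.29

€1,486.29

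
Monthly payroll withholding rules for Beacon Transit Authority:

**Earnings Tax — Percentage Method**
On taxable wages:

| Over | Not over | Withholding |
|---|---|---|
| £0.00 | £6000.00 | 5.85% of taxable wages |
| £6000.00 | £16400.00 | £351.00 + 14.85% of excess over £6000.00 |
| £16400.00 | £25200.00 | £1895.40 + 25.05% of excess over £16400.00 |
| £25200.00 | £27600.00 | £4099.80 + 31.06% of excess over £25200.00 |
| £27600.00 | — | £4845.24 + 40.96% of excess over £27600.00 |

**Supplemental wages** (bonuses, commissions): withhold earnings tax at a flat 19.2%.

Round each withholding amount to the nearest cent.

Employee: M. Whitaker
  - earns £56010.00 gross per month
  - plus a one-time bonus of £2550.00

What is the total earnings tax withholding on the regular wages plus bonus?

£16971.58

Earnings Tax: taxable = £56010.00
  £4845.24 + 40.96% × (£56010.00 − £27600.00) = £4845.24 + 40.96% × £28410.00 = £16481.98
Supplemental (19.2% flat on bonus): 19.2% × £2550.00 = £489.60
Total earnings tax: £16481.98 + £489.60 = £16971.58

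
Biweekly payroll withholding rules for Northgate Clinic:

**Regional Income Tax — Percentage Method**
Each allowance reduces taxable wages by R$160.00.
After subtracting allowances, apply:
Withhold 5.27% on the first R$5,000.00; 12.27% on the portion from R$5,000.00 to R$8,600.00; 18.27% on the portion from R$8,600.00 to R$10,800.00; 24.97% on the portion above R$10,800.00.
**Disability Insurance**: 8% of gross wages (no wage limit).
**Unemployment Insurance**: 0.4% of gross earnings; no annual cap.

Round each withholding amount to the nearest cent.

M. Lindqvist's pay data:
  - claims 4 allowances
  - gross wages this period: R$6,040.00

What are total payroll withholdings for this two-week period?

Regional Income Tax: taxable = R$6,040.00 − 4×R$160.00 = R$5,400.00
  R$263.50 + 12.27% × (R$5,400.00 − R$5,000.00) = R$263.50 + 12.27% × R$400.00 = R$312.58
Disability Insurance: 8% × R$6,040.00 = R$483.20
Unemployment Insurance: 0.4% × R$6,040.00 = R$24.16
Total: R$312.58 + R$483.20 + R$24.16 = R$819.94

R$819.94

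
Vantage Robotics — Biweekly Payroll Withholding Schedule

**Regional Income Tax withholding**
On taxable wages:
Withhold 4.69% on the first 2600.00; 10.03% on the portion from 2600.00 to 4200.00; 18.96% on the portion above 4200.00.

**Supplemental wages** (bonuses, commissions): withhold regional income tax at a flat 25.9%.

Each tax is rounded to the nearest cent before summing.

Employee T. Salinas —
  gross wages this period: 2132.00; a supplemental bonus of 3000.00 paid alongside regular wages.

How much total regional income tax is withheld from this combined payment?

Regional Income Tax: taxable = 2132.00
  4.69% × 2132.00 = 99.99
Supplemental (25.9% flat on bonus): 25.9% × 3000.00 = 777.00
Total regional income tax: 99.99 + 777.00 = 876.99

876.99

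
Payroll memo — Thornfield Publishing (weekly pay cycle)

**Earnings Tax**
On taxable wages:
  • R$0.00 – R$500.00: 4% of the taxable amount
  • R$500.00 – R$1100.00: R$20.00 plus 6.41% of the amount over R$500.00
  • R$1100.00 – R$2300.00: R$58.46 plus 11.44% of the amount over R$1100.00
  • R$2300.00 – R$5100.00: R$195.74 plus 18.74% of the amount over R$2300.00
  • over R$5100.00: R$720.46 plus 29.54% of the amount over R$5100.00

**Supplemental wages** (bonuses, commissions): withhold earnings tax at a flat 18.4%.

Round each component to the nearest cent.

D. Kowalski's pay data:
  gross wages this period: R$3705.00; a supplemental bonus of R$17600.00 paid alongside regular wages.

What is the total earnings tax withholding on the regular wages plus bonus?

Earnings Tax: taxable = R$3705.00
  R$195.74 + 18.74% × (R$3705.00 − R$2300.00) = R$195.74 + 18.74% × R$1405.00 = R$459.04
Supplemental (18.4% flat on bonus): 18.4% × R$17600.00 = R$3238.40
Total earnings tax: R$459.04 + R$3238.40 = R$3697.44

R$3697.44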